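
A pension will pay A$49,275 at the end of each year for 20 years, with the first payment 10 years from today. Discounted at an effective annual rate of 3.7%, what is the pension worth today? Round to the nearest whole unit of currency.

A$495,975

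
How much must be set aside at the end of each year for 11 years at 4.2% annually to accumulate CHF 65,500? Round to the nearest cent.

CHF 4,806.63

FV-annuity factor = 13.627009; PMT = 65500 / 13.627009 = 4,806.6308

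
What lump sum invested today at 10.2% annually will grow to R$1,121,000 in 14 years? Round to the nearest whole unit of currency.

PV = FV·(1+i)^(−n) = 1,121,000 × 0.256719 = 287,781.7766

R$287,782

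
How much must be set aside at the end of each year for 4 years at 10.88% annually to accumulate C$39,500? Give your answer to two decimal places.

C$8,401.69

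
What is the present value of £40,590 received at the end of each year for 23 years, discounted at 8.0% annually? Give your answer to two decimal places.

PV = PMT · [1 − (1+i)^(−n)] / i = 40590 · 10.371059 = 420,961.2826

£420,961.28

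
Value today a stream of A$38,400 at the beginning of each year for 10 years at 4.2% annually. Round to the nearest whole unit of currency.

PV = PMT · [1 − (1+i)^(−n)] / i × (1+i) = 38400 · 8.368031 = 321,332.4019
Payments are at the start of each period, so multiply by (1+i).

A$321,332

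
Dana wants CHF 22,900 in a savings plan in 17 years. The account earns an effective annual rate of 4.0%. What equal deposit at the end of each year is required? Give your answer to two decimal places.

FV-annuity factor = 23.697512; PMT = 22900 / 23.697512 = 966.3462

CHF 966.35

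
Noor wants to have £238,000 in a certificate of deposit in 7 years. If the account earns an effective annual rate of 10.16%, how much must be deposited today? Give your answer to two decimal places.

£120,895.31

Discount factor = (1+0.1016)^(−7) = 0.507964; PV = 238,000 × 0.507964 = 120,895.3136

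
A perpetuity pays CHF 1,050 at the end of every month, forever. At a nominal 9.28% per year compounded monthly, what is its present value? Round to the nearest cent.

CHF 135,775.86

Periodic rate i = 0.0928/12 = 0.00773333.
PV = C/r = 1050/0.00773333 = 135,775.8621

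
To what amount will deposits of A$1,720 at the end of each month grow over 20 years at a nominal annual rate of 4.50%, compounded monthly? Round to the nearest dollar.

Periodic rate i = 0.045/12 = 0.00375; n = 20 × 12 = 240 periods.
FV = 1720 × [(1+0.00375)^240 − 1] / 0.00375 = 1720 × 388.124363 = 667,573.9042

A$667,574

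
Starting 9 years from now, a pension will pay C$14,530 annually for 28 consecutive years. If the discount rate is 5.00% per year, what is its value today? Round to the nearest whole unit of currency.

Value one period before first payment (t=8): 14530 × [1 − (1+0.05)^(−28)] / 0.05 = 14530 × 14.898127 = 216,469.7890
PV₀ = 216,469.7890 / (1+0.05)^8 = 216,469.7890 / 1.477455 = 146,515.2739

C$146,515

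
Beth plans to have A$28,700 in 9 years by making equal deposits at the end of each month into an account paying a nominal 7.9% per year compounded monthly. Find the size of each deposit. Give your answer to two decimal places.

i = 0.079/12 = 0.00658333 per month; n = 9·12 = 108.
PMT = 28700 / ( [(1+0.00658333)^108 − 1] / 0.00658333 ) = 28700 / 156.651271 = 183.2095

A$183.21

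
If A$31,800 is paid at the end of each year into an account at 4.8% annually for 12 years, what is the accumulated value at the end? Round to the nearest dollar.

A$500,344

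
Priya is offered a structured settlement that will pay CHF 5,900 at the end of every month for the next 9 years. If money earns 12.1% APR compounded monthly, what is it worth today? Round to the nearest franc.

CHF 387,122

Periodic rate i = 0.121/12 = 0.0100833; n = 9 × 12 = 108 periods.
PV = PMT · [1 − (1+i)^(−n)] / i = 5900 · 65.613881 = 387,121.8983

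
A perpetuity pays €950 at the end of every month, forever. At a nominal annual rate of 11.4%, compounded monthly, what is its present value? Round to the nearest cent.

Periodic rate i = 0.114/12 = 0.0095.
PV = PMT / i = 950 / 0.0095 = 100,000.0000

€100,000.00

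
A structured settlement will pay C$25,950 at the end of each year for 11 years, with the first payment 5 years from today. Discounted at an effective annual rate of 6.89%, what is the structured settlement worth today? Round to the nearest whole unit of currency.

PV at t=4 (ordinary 11-year annuity): 25950 × a(11|0.0689) = 25950 × 7.539933 = 195,661.2568
Discount back 4 years: 195,661.2568 × (1+0.0689)^(−4) = 195,661.2568 × 0.766040 = 149,884.4334

C$149,884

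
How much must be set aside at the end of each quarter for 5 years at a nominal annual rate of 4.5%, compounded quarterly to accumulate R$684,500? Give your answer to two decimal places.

R$30,710.31

Periodic rate i = 0.045/4 = 0.01125; n = 5 × 4 = 20 periods.
PMT = 684500 / ( [(1+0.01125)^20 − 1] / 0.01125 ) = 684500 / 22.288935 = 30,710.3051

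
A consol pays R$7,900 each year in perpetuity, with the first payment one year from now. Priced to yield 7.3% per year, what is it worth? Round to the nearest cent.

PV = PMT / i = 7900 / 0.073 = 108,219.1781

R$108,219.18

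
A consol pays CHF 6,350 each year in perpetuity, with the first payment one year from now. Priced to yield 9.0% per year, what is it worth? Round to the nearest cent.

PV = PMT / i = 6350 / 0.09 = 70,555.5556

CHF 70,555.56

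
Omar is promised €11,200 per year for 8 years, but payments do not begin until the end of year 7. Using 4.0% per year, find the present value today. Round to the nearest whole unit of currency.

€59,595

PV at t=6 (ordinary 8-year annuity): 11200 × a(8|0.04) = 11200 × 6.732745 = 75,406.7426
Discount back 6 years: 75,406.7426 × (1+0.04)^(−6) = 75,406.7426 × 0.790315 = 59,595.0440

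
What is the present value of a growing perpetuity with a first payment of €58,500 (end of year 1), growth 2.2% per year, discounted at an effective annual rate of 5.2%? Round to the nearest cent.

PV = PMT / (i − g) = 58500 / (0.052 − 0.022) = 58500 / 0.030000 = 1,950,000.0000

€1,950,000.00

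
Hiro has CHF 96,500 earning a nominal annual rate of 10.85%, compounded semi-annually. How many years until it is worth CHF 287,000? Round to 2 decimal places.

10.32 years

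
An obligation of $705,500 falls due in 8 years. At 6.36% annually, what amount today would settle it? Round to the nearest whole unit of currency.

Discount factor = (1+0.0636)^(−8) = 0.610623; PV = 705,500 × 0.610623 = 430,794.7369

$430,795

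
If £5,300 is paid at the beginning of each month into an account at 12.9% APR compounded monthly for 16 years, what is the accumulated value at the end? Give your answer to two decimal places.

With 12 periods per year: i = 0.01075, n = 192.
Accumulation factor s(192|0.01075) × (1+i) = 638.523395; FV = 5300 × 638.523395 = 3,384,173.9912
(Beginning-of-period payments → annuity-due factor ×(1+i).)

£3,384,173.99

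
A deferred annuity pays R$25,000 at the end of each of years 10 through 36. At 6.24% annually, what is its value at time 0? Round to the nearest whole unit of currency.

R$187,031

PV at t=9 (ordinary 27-year annuity): 25000 × a(27|0.0624) = 25000 × 12.899290 = 322,482.2506
PV₀ = 322,482.2506 / (1+0.0624)^9 = 322,482.2506 / 1.724220 = 187,030.8544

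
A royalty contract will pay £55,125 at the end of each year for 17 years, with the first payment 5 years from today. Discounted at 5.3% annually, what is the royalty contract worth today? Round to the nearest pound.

Value one period before first payment (t=4): 55125 × [1 − (1+0.053)^(−17)] / 0.053 = 55125 × 11.025654 = 607,789.1762
PV₀ = 607,789.1762 / (1+0.053)^4 = 607,789.1762 / 1.229457 = 494,355.6214

£494,356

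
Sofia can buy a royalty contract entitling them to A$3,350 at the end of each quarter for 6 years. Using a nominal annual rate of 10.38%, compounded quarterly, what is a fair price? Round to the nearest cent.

A$59,290.66

i = 0.1038/4 = 0.02595 per quarter; n = 6·4 = 24.
PV = 3350 × [1 − (1+0.02595)^(−24)] / 0.02595 = 3350 × 17.698706 = 59,290.6638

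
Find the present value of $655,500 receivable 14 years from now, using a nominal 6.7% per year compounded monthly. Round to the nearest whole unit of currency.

$257,239

With 12 periods per year: i = 0.00558333, n = 168.
PV = FV·(1+i)^(−n) = 655,500 × 0.392432 = 257,239.4029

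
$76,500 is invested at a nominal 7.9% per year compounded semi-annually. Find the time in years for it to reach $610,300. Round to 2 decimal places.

26.80 years

Periodic rate i = 0.079/2 = 0.0395.
(1+i)^n = 610300/76500 = 7.97778, so n = ln 7.97778 / ln 1.0395 = 53.6053 half-years
= 53.6053/2 years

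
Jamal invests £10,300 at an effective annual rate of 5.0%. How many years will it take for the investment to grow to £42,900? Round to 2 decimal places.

29.24 years

(1+i)^n = 42900/10300 = 4.16505, so n = ln 4.16505 / ln 1.05 = 29.2421 years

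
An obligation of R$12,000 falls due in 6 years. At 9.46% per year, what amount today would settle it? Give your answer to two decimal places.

R$6,976.68

PV = FV·(1+i)^(−n) = 12,000 × 0.581390 = 6,976.6765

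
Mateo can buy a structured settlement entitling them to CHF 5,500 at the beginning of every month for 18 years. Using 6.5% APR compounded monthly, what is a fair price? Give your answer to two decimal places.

i = 0.065/12 = 0.00541667 per month; n = 18·12 = 216.
Annuity factor a(216|0.00541667) × (1+i) = 127.824326; PV = 5500 × 127.824326 = 703,033.7951
Payments are at the start of each period, so multiply by (1+i).

CHF 703,033.80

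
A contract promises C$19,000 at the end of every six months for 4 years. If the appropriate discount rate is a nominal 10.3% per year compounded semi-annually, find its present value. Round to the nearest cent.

C$122,059.86

With 2 periods per year: i = 0.0515, n = 8.
PV = PMT · [1 − (1+i)^(−n)] / i = 19000 · 6.424203 = 122,059.8568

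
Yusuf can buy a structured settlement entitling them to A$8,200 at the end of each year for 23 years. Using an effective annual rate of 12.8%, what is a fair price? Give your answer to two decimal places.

A$60,049.27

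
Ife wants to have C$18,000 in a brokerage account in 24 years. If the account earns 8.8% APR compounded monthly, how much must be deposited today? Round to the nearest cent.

C$2,194.77

i = 0.088/12 = 0.00733333 per month; n = 24·12 = 288.
PV = 18,000 / (1 + 0.00733333)^288 = 18,000 / 8.201308 = 2,194.7719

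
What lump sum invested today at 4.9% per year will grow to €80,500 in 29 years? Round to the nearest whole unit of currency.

PV = 80,500 / (1 + 0.049)^29 = 80,500 / 4.003955 = 20,105.1225

€20,105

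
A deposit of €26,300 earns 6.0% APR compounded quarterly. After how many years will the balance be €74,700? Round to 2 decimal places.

Periodic rate i = 0.06/4 = 0.015.
(1+i)^n = 74700/26300 = 2.84030, so n = ln 2.84030 / ln 1.015 = 70.1147 quarters
= 70.1147/4 years

17.53 years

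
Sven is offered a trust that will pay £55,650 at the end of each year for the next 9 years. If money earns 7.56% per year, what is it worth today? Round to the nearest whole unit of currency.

£354,091

PV = 55650 × [1 − (1+0.0756)^(−9)] / 0.0756 = 55650 × 6.362821 = 354,090.9959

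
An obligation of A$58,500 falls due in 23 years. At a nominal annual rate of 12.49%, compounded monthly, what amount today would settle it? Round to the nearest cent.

With 12 periods per year: i = 0.0104083, n = 276.
PV = FV·(1+i)^(−n) = 58,500 × 0.057392 = 3,357.4234

A$3,357.42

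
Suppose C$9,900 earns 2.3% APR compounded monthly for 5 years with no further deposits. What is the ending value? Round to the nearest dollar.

Periodic rate i = 0.023/12 = 0.00191667; n = 5 × 12 = 60 periods.
FV = 9,900 × (1 + 0.00191667)^60 = 11,105.3246

C$11,105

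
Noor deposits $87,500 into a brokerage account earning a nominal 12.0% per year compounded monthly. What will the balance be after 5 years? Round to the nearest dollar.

$158,961

Periodic rate i = 0.12/12 = 0.01; n = 5 × 12 = 60 periods.
FV = PV·(1+i)^n = 87,500 × 1.816697 = 158,960.9611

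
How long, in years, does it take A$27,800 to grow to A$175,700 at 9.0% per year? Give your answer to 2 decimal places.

(1+i)^n = 175700/27800 = 6.32014, so n = ln 6.32014 / ln 1.09 = 21.3947 years

21.39 years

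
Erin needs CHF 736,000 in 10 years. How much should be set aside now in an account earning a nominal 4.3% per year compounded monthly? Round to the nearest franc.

i = 0.043/12 = 0.00358333 per month; n = 10·12 = 120.
PV = 736,000 / (1 + 0.00358333)^120 = 736,000 / 1.536076 = 479,142.8124

CHF 479,143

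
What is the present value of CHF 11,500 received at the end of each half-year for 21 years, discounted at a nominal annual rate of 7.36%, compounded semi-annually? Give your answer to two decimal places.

CHF 244,004.74

With 2 periods per year: i = 0.0368, n = 42.
PV = 11500 × [1 − (1+0.0368)^(−42)] / 0.0368 = 11500 × 21.217804 = 244,004.7424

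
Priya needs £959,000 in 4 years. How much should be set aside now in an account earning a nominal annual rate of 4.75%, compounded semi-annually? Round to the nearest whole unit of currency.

Periodic rate i = 0.0475/2 = 0.02375; n = 4 × 2 = 8 periods.
Discount factor = (1+0.02375)^(−8) = 0.828798; PV = 959,000 × 0.828798 = 794,817.2591

£794,817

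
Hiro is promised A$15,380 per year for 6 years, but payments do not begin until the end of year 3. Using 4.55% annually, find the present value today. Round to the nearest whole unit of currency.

A$72,457

PV at t=2 (ordinary 6-year annuity): 15380 × a(6|0.0455) = 15380 × 5.149562 = 79,200.2599
PV₀ = 79,200.2599 / (1+0.0455)^2 = 79,200.2599 / 1.093070 = 72,456.6970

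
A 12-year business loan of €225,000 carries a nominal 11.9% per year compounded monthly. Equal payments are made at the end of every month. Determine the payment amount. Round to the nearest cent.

Periodic rate i = 0.119/12 = 0.00991667; n = 12 × 12 = 144 periods.
Annuity-PV factor = 76.489347; PMT = 225000 / 76.489347 = 2,941.5861

€2,941.59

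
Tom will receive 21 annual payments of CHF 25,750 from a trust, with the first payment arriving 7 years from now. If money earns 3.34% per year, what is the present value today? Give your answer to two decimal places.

PV at t=6 (ordinary 21-year annuity): 25750 × a(21|0.0334) = 25750 × 14.921987 = 384,241.1718
PV₀ = 384,241.1718 / (1+0.0334)^6 = 384,241.1718 / 1.217898 = 315,495.4896

CHF 315,495.49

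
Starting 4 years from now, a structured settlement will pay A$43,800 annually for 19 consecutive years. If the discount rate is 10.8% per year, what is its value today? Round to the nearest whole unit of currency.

A$255,668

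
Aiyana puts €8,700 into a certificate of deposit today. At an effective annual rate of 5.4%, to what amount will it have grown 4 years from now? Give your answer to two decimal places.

€10,736.97

FV = 8,700 × (1 + 0.054)^4 = 10,736.9689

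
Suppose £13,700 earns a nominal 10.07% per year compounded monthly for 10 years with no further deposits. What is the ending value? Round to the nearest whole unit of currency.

£37,345

With 12 periods per year: i = 0.00839167, n = 120.
FV = 13,700 × (1 + 0.00839167)^120 = 37,344.8164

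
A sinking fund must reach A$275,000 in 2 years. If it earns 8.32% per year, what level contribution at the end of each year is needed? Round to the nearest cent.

A$132,008.45

FV-annuity factor = 2.083200; PMT = 275000 / 2.083200 = 132,008.4485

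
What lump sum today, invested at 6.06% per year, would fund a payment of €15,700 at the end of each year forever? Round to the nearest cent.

€259,075.91

PV = PMT / i = 15700 / 0.0606 = 259,075.9076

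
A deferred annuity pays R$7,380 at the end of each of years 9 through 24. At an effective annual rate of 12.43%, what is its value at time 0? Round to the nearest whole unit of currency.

R$19,688

Value one period before first payment (t=8): 7380 × [1 − (1+0.1243)^(−16)] / 0.1243 = 7380 × 6.810773 = 50,263.5035
Discount back 8 years: 50,263.5035 × (1+0.1243)^(−8) = 50,263.5035 × 0.391690 = 19,687.7040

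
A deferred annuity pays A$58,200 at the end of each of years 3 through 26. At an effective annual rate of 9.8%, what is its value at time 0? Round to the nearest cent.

Value one period before first payment (t=2): 58200 × [1 − (1+0.098)^(−24)] / 0.098 = 58200 × 9.121856 = 530,892.0271
Discount back 2 years: 530,892.0271 × (1+0.098)^(−2) = 530,892.0271 × 0.829460 = 440,353.5714

A$440,353.57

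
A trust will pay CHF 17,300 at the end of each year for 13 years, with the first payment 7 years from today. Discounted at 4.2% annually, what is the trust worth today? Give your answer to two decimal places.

CHF 133,303.83

PV at t=6 (ordinary 13-year annuity): 17300 × a(13|0.042) = 17300 × 9.862859 = 170,627.4608
Discount back 6 years: 170,627.4608 × (1+0.042)^(−6) = 170,627.4608 × 0.781257 = 133,303.8259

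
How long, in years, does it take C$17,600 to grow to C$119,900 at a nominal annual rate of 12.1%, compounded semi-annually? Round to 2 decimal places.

16.33 years

Periodic rate i = 0.121/2 = 0.0605.
n = ln(119900/17600) / ln(1+0.0605) = ln(6.81250) / 0.058740 = 32.6650 half-years
= 32.6650/2 years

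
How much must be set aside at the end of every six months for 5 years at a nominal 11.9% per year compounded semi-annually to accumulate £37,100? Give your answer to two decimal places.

Periodic rate i = 0.119/2 = 0.0595; n = 5 × 2 = 10 periods.
FV-annuity factor = 13.149886; PMT = 37100 / 13.149886 = 2,821.3173

£2,821.32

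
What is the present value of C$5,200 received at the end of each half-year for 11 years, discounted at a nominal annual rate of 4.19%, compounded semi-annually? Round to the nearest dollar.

With 2 periods per year: i = 0.02095, n = 22.
PV = 5200 × [1 − (1+0.02095)^(−22)] / 0.02095 = 5200 × 17.483242 = 90,912.8572

C$90,913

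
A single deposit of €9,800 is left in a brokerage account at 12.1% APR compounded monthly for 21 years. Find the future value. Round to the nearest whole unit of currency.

i = 0.121/12 = 0.0100833 per month; n = 21·12 = 252.
9,800 × (1+0.0100833)^252 = 9,800 × 12.531865 = 122,812.2765

€122,812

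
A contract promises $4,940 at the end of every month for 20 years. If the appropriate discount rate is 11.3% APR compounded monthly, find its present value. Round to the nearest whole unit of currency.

$469,277

i = 0.113/12 = 0.00941667 per month; n = 20·12 = 240.
PV = PMT · [1 − (1+i)^(−n)] / i = 4940 · 94.995420 = 469,277.3754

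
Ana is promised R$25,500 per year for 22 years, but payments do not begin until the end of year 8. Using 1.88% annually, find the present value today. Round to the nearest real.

Value one period before first payment (t=7): 25500 × [1 − (1+0.0188)^(−22)] / 0.0188 = 25500 × 17.882478 = 456,003.2001
Discount back 7 years: 456,003.2001 × (1+0.0188)^(−7) = 456,003.2001 × 0.877763 = 400,262.8988

R$400,263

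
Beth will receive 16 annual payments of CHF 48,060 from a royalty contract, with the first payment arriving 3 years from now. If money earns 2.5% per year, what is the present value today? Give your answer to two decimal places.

CHF 597,190.65

PV at t=2 (ordinary 16-year annuity): 48060 × a(16|0.025) = 48060 × 13.055003 = 627,423.4278
PV₀ = 627,423.4278 / (1+0.025)^2 = 627,423.4278 / 1.050625 = 597,190.6511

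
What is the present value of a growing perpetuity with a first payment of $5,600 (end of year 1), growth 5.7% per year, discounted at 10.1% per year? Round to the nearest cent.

PV = D₁/(r − g) = 5600/(0.101 − 0.057) = 127,272.7273

$127,272.73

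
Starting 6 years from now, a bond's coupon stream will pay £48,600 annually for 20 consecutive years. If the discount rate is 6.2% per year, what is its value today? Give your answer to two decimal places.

Value one period before first payment (t=5): 48600 × [1 − (1+0.062)^(−20)] / 0.062 = 48600 × 11.285993 = 548,499.2673
PV₀ = 548,499.2673 / (1+0.062)^5 = 548,499.2673 / 1.350898 = 406,025.6479

£406,025.65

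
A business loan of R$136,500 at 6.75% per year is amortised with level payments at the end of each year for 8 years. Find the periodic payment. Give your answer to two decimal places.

Annuity-PV factor = 6.029584; PMT = 136500 / 6.029584 = 22,638.3763

R$22,638.38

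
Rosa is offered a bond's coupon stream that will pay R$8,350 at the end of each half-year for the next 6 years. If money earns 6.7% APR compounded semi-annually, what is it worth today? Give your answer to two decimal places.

i = 0.067/2 = 0.0335 per half-year; n = 6·2 = 12.
Annuity factor a(12|0.0335) = 9.749202; PV = 8350 × 9.749202 = 81,405.8372

R$81,405.84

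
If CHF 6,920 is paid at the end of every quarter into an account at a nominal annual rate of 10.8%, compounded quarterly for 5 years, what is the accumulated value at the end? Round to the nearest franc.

Periodic rate i = 0.108/4 = 0.027; n = 5 × 4 = 20 periods.
FV = PMT · [(1+i)^n − 1] / i = 6920 · 26.065251 = 180,371.5380

CHF 180,372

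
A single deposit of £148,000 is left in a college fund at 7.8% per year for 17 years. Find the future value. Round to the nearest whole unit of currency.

FV = PV·(1+i)^n = 148,000 × 3.585246 = 530,616.3769

£530,616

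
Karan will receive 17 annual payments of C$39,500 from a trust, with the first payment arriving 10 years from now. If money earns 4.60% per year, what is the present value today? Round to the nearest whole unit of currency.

C$306,172

PV at t=9 (ordinary 17-year annuity): 39500 × a(17|0.046) = 39500 × 11.618594 = 458,934.4643
PV₀ = 458,934.4643 / (1+0.046)^9 = 458,934.4643 / 1.498943 = 306,172.0289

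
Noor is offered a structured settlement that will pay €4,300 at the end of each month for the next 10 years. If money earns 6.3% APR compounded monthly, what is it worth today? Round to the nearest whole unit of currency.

Periodic rate i = 0.063/12 = 0.00525; n = 10 × 12 = 120 periods.
PV = PMT · [1 − (1+i)^(−n)] / i = 4300 · 88.862814 = 382,110.0992

€382,110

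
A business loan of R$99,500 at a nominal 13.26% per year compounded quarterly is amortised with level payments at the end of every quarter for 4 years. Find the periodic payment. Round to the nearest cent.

With 4 periods per year: i = 0.03315, n = 16.
PMT = 99500 / ( [1 − (1+0.03315)^(−16)] / 0.03315 ) = 99500 / 12.263878 = 8,113.2574

R$8,113.26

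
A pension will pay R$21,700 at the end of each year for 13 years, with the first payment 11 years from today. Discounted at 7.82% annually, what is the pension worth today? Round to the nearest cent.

R$81,585.39

Value one period before first payment (t=10): 21700 × [1 − (1+0.0782)^(−13)] / 0.0782 = 21700 × 7.982629 = 173,223.0420
PV₀ = 173,223.0420 / (1+0.0782)^10 = 173,223.0420 / 2.123212 = 81,585.3885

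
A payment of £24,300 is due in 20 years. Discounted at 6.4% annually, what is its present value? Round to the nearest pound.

Discount factor = (1+0.064)^(−20) = 0.289179; PV = 24,300 × 0.289179 = 7,027.0609

£7,027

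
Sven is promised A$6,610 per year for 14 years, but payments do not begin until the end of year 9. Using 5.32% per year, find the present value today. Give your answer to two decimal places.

Value one period before first payment (t=8): 6610 × [1 − (1+0.0532)^(−14)] / 0.0532 = 6610 × 9.699191 = 64,111.6517
PV₀ = 64,111.6517 / (1+0.0532)^8 = 64,111.6517 / 1.513864 = 42,349.6829

A$42,349.68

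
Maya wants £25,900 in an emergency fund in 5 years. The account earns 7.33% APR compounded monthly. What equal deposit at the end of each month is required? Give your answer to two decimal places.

£358.69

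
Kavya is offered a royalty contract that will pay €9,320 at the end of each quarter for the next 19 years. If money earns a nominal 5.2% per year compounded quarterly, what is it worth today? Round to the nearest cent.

With 4 periods per year: i = 0.013, n = 76.
Annuity factor a(76|0.013) = 48.100102; PV = 9320 × 48.100102 = 448,292.9529

€448,292.95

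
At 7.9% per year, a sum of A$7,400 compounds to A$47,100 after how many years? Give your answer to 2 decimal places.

(1+i)^n = 47100/7400 = 6.36486, so n = ln 6.36486 / ln 1.079 = 24.3414 years

24.34 years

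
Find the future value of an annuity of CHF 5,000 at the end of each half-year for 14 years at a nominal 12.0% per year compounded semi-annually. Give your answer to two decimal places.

Periodic rate i = 0.12/2 = 0.06; n = 14 × 2 = 28 periods.
FV = 5000 × [(1+0.06)^28 − 1] / 0.06 = 5000 × 68.528112 = 342,640.5581

CHF 342,640.56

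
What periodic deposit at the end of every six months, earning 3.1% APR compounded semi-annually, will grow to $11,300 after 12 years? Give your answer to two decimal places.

$392.27

With 2 periods per year: i = 0.0155, n = 24.
PMT = 11300 / ( [(1+0.0155)^24 − 1] / 0.0155 ) = 11300 / 28.806415 = 392.2737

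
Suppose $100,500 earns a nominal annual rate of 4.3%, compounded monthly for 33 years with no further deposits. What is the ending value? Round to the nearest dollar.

Periodic rate i = 0.043/12 = 0.00358333; n = 33 × 12 = 396 periods.
FV = 100,500 × (1 + 0.00358333)^396 = 414,312.8686

$414,313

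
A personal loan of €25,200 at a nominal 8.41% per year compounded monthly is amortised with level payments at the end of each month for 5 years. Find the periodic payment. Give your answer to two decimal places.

With 12 periods per year: i = 0.00700833, n = 60.
Annuity-PV factor = 48.844386; PMT = 25200 / 48.844386 = 515.9242

€515.92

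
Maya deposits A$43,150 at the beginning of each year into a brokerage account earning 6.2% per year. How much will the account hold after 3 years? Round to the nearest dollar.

Accumulation factor s(3|0.062) × (1+i) = 3.387614; FV = 43150 × 3.387614 = 146,175.5583
Payments are at the start of each period, so multiply by (1+i).

A$146,176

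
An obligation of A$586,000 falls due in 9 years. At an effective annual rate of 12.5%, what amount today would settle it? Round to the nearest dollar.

A$203,013

PV = 586,000 / (1 + 0.125)^9 = 586,000 / 2.886508 = 203,013.4978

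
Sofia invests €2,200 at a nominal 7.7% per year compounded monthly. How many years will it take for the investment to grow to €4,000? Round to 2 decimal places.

Periodic rate i = 0.077/12 = 0.00641667.
(1+i)^n = 4000/2200 = 1.81818, so n = ln 1.81818 / ln 1.00642 = 93.4680 months
= 93.4680/12 years

7.79 years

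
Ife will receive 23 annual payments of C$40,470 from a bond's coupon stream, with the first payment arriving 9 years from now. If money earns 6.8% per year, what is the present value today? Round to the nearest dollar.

Value one period before first payment (t=8): 40470 × [1 − (1+0.068)^(−23)] / 0.068 = 40470 × 11.467320 = 464,082.4367
Discount back 8 years: 464,082.4367 × (1+0.068)^(−8) = 464,082.4367 × 0.590786 = 274,173.2696

C$274,173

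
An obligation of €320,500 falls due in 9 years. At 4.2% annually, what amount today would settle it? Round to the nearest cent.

Discount factor = (1+0.042)^(−9) = 0.690543; PV = 320,500 × 0.690543 = 221,318.9307

€221,318.93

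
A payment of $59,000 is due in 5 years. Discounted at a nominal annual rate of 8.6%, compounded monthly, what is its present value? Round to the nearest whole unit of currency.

i = 0.086/12 = 0.00716667 per month; n = 5·12 = 60.
PV = 59,000 / (1 + 0.00716667)^60 = 59,000 / 1.534902 = 38,438.9379

$38,439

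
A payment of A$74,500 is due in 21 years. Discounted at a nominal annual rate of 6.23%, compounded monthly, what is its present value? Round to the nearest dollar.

A$20,204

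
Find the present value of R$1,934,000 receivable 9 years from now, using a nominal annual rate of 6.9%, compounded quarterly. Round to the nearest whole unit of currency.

R$1,044,863

With 4 periods per year: i = 0.01725, n = 36.
Discount factor = (1+0.01725)^(−36) = 0.540260; PV = 1,934,000 × 0.540260 = 1,044,862.9334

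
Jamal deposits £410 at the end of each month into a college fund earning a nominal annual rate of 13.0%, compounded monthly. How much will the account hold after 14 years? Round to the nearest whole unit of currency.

i = 0.13/12 = 0.0108333 per month; n = 14·12 = 168.
FV = PMT · [(1+i)^n − 1] / i = 410 · 471.853363 = 193,459.8790

£193,460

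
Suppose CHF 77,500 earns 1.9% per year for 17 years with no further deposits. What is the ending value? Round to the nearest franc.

CHF 106,724

77,500 × (1+0.019)^17 = 77,500 × 1.377086 = 106,724.1810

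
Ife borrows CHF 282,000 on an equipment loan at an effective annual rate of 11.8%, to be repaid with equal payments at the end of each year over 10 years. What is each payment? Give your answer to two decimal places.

Annuity-PV factor = 5.696783; PMT = 282000 / 5.696783 = 49,501.6242

CHF 49,501.62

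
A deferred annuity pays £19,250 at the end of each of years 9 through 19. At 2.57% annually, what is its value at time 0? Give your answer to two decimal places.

£148,914.08

PV at t=8 (ordinary 11-year annuity): 19250 × a(11|0.0257) = 19250 × 9.476934 = 182,430.9821
Discount back 8 years: 182,430.9821 × (1+0.0257)^(−8) = 182,430.9821 × 0.816276 = 148,914.0763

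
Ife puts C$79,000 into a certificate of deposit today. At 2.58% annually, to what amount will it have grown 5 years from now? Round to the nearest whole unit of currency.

C$89,731

79,000 × (1+0.0258)^5 = 79,000 × 1.135830 = 89,730.5986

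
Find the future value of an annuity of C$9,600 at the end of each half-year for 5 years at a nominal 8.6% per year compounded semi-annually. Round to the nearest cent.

C$116,874.91

With 2 periods per year: i = 0.043, n = 10.
Accumulation factor s(10|0.043) = 12.174470; FV = 9600 × 12.174470 = 116,874.9086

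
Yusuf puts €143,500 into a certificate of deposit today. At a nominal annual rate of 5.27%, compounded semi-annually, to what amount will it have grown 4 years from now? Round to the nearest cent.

€176,691.56

Periodic rate i = 0.0527/2 = 0.02635; n = 4 × 2 = 8 periods.
143,500 × (1+0.02635)^8 = 143,500 × 1.231300 = 176,691.5556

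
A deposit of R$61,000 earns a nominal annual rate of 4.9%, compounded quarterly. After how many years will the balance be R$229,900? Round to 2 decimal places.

27.24 years

Periodic rate i = 0.049/4 = 0.01225.
(1+i)^n = 229900/61000 = 3.76885, so n = ln 3.76885 / ln 1.01225 = 108.9698 quarters
= 108.9698/4 years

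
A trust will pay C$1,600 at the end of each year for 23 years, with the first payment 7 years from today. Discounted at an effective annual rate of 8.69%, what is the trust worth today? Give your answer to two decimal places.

PV at t=6 (ordinary 23-year annuity): 1600 × a(23|0.0869) = 1600 × 9.814625 = 15,703.4003
Discount back 6 years: 15,703.4003 × (1+0.0869)^(−6) = 15,703.4003 × 0.606544 = 9,524.8066

C$9,524.81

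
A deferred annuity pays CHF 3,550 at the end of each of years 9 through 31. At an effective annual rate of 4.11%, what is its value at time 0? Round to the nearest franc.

CHF 37,801

PV at t=8 (ordinary 23-year annuity): 3550 × a(23|0.0411) = 3550 × 14.696340 = 52,172.0060
Discount back 8 years: 52,172.0060 × (1+0.0411)^(−8) = 52,172.0060 × 0.724537 = 37,800.5365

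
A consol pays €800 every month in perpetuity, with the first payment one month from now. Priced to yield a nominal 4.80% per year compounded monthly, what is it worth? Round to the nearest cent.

€200,000.00

Periodic rate i = 0.048/12 = 0.004.
PV = C/r = 800/0.004 = 200,000.0000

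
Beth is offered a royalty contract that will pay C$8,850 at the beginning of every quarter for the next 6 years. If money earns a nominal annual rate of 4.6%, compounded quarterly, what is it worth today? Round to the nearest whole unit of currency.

C$186,813

With 4 periods per year: i = 0.0115, n = 24.
PV = PMT · [1 − (1+i)^(−n)] / i × (1+i) = 8850 · 21.108778 = 186,812.6815
(Beginning-of-period payments → annuity-due factor ×(1+i).)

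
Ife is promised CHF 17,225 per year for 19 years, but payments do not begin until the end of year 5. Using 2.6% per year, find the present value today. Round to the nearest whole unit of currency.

CHF 230,745

PV at t=4 (ordinary 19-year annuity): 17225 × a(19|0.026) = 17225 × 14.844426 = 255,695.2382
Discount back 4 years: 255,695.2382 × (1+0.026)^(−4) = 255,695.2382 × 0.902424 = 230,745.4771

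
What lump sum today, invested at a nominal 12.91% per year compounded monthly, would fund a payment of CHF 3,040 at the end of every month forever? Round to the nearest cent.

Periodic rate i = 0.1291/12 = 0.0107583.
PV = PMT / i = 3040 / 0.0107583 = 282,571.6499

CHF 282,571.65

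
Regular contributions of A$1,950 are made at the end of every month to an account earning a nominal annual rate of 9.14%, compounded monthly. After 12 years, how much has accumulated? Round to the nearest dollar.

Periodic rate i = 0.0914/12 = 0.00761667; n = 12 × 12 = 144 periods.
FV = PMT · [(1+i)^n − 1] / i = 1950 · 260.238352 = 507,464.7873

A$507,465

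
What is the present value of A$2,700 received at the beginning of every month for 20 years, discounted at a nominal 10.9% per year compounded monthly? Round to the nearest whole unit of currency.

With 12 periods per year: i = 0.00908333, n = 240.
PV = 2700 × [1 − (1+0.00908333)^(−240)] / 0.00908333 × (1+i) = 2700 × 98.409566 = 265,705.8273
Payments are at the start of each period, so multiply by (1+i).

A$265,706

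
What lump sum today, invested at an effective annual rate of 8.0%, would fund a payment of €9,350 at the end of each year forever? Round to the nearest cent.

€116,875.00

PV = PMT / i = 9350 / 0.08 = 116,875.0000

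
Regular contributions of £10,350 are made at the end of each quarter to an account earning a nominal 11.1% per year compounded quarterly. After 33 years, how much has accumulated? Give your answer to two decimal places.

£13,457,130.90

Periodic rate i = 0.111/4 = 0.02775; n = 33 × 4 = 132 periods.
FV = 10350 × [(1+0.02775)^132 − 1] / 0.02775 = 10350 × 1300.205884 = 13,457,130.9031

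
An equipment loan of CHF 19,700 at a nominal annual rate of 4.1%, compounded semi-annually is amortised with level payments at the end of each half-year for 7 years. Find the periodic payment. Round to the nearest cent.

CHF 1,632.99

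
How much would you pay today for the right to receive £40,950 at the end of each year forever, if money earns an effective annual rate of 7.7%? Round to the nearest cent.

PV = C/r = 40950/0.077 = 531,818.1818

£531,818.18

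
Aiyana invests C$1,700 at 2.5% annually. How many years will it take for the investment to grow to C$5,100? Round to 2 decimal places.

n = ln(5100/1700) / ln(1+0.025) = ln(3.00000) / 0.024693 = 44.4915 years

44.49 years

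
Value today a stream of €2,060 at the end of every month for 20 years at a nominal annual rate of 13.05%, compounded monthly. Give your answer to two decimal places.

€175,298.33

i = 0.1305/12 = 0.010875 per month; n = 20·12 = 240.
Annuity factor a(240|0.010875) = 85.096279; PV = 2060 × 85.096279 = 175,298.3348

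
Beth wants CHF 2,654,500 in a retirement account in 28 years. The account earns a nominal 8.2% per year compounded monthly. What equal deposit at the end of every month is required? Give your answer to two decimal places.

Periodic rate i = 0.082/12 = 0.00683333; n = 28 × 12 = 336 periods.
PMT = 2.6545e+06 / ( [(1+0.00683333)^336 − 1] / 0.00683333 ) = 2.6545e+06 / 1296.159360 = 2,047.9735

CHF 2,047.97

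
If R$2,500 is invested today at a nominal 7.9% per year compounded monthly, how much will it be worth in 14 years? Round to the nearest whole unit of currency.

R$7,528

With 12 periods per year: i = 0.00658333, n = 168.
FV = 2,500 × (1 + 0.00658333)^168 = 7,528.2759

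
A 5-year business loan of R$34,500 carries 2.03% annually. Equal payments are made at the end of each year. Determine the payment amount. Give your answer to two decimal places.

R$7,325.84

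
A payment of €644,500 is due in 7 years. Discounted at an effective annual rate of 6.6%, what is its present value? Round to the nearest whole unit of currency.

€412,024

PV = FV·(1+i)^(−n) = 644,500 × 0.639292 = 412,023.9761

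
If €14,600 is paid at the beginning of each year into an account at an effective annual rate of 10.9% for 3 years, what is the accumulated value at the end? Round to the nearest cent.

€54,061.16

FV = PMT · [(1+i)^n − 1] / i × (1+i) = 14600 · 3.702819 = 54,061.1578
(Beginning-of-period payments → annuity-due factor ×(1+i).)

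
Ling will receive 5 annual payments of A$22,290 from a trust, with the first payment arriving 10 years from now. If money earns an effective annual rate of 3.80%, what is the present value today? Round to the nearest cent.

A$71,337.15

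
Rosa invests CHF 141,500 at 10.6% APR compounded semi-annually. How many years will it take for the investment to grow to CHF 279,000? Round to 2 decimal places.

Periodic rate i = 0.106/2 = 0.053.
(1+i)^n = 279000/141500 = 1.97173, so n = ln 1.97173 / ln 1.053 = 13.1462 half-years
= 13.1462/2 years

6.57 years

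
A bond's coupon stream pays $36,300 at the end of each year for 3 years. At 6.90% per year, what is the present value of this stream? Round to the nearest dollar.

PV = PMT · [1 − (1+i)^(−n)] / i = 36300 · 2.629118 = 95,436.9891

$95,437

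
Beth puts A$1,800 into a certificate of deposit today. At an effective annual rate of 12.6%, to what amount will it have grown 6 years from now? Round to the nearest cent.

FV = PV·(1+i)^n = 1,800 × 2.038123 = 3,668.6210

A$3,668.62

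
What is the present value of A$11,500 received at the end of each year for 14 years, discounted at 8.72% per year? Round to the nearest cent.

A$90,968.88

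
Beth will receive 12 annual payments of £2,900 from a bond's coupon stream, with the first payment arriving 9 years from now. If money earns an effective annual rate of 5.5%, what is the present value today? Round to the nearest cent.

PV at t=8 (ordinary 12-year annuity): 2900 × a(12|0.055) = 2900 × 8.618518 = 24,993.7018
Discount back 8 years: 24,993.7018 × (1+0.055)^(−8) = 24,993.7018 × 0.651599 = 16,285.8678

£16,285.87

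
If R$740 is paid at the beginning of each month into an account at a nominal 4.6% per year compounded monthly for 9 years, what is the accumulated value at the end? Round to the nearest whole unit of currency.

With 12 periods per year: i = 0.00383333, n = 108.
Accumulation factor s(108|0.00383333) × (1+i) = 133.988236; FV = 740 × 133.988236 = 99,151.2947
(annuity-due: payments at period start, so ×(1+i).)

R$99,151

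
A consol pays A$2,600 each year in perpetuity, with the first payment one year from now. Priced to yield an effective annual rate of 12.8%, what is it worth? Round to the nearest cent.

A$20,312.50

PV = PMT / i = 2600 / 0.128 = 20,312.5000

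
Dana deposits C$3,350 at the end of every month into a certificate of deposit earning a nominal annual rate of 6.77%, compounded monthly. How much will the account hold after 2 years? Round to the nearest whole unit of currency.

C$85,839

Periodic rate i = 0.0677/12 = 0.00564167; n = 2 × 12 = 24 periods.
FV = PMT · [(1+i)^n − 1] / i = 3350 · 25.623473 = 85,838.6332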